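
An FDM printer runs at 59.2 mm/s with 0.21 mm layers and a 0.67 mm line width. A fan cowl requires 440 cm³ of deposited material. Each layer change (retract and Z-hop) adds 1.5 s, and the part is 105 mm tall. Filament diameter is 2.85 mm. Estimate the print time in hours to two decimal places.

Extrusion cross-section = 0.21 × 0.67 = 0.1407 mm².
Total extruded path = 440000/0.1407 = 3127221 mm.
Extrusion time = 3127221 / 59.2, so 52824.7 s.
Number of layers: 105 / 0.21 → 500 (rounded up).
Layer-change overhead = 500 × 1.5, so 750 s.
Altogether 52824.7 + 750 = 53574.7 s, i.e. 14.88 hours.

14.88 hours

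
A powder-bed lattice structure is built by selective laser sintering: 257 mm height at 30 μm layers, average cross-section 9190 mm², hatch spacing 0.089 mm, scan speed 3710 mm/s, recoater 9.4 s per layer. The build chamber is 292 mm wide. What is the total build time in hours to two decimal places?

88.60 hours

Layers = ⌈257/0.03⌉ = 8567.
Per-layer scan distance = 9190 / 0.089, so 103258.4 mm.
Scan time per layer: 103258.4 / 3710 → 27.8325 s.
Per-layer time: 27.8325 + 9.4 → 37.2325 s.
8567 layers × 37.2325 s/layer = 318970.8275 s, i.e. 88.60 hours.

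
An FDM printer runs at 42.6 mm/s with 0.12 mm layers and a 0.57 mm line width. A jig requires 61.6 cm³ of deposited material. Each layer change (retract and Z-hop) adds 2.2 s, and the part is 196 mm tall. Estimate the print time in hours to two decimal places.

Extrusion cross-section = 0.12 × 0.57 = 0.0684 mm².
Total extruded path = 61600/0.0684 = 900584.8 mm.
Extrusion time: 900584.8 / 42.6 → 21140.5 s.
Layer count = ceil(196 / 0.12) = 1634.
Layer-change overhead = 1634 × 2.2, so 3594.8 s.
Altogether 21140.5 + 3594.8 = 24735.3 s, i.e. 6.87 hours.

6.87 hours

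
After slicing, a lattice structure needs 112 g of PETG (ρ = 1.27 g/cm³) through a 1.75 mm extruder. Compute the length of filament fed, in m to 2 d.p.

36.66 m

Extruded volume: 112/1.27 = 88.189 cm³ (88189 mm³).
A = π r² = π × 0.875² = 2.4053 mm².
L = V/A = 88189/2.4053 = 36664.45 mm → 36.66 m.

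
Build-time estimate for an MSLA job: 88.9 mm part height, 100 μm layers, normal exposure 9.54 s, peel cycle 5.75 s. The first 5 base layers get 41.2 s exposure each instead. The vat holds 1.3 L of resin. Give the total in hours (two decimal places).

Layer count = ceil(88.9 / 0.1) = 889.
Base layers = 5 × (41.2 + 5.75) = 234.75 s.
Remaining layers = 884 × (9.54 + 5.75), so 13516.36 s.
Sum: 234.75 + 13516.36 = 13751.11 s → 3.82 hours.

3.82 hours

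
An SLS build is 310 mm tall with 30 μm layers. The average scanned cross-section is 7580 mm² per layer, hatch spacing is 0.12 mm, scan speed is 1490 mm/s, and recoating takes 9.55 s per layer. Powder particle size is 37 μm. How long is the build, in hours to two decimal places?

149.11 hours

Layer count = ceil(310 / 0.03) = 10334.
Scan path per layer: 7580 / 0.12 → 63166.7 mm.
Scan time per layer = 63166.7 / 1490 = 42.3938 s.
Per-layer time = 42.3938 + 9.55, so 51.9438 s.
Total: 10334 × 51.9438 s = 536787.2292 s → 149.11 hours.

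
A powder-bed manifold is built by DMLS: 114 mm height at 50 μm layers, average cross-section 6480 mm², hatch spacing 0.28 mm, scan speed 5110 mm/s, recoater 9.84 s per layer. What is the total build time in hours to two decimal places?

Number of layers: 114 / 0.05 → 2280 (rounded up).
Per-layer scan distance = 6480 / 0.28 = 23142.9 mm.
Laser time per layer: 23142.9 / 5110 → 4.5289 s.
Layer cycle = 4.5289 + 9.84 = 14.3689 s.
2280 layers × 14.3689 s/layer = 32761.092 s, i.e. 9.10 hours.

9.10 hours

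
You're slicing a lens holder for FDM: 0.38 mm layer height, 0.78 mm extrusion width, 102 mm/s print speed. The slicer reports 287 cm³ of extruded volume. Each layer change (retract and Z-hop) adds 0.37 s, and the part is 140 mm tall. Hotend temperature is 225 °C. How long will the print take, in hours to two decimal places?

Bead cross-section = 0.38 × 0.78 = 0.2964 mm².
Total extruded path = 287000/0.2964 = 968286.1 mm.
Time extruding = 968286.1 / 102 = 9493 s.
Number of layers: 140 / 0.38 → 369 (rounded up).
Z-hop total = 369 × 0.37, so 136.53 s.
Altogether 9493 + 136.53 = 9629.53 s, i.e. 2.67 hours.

2.67 hours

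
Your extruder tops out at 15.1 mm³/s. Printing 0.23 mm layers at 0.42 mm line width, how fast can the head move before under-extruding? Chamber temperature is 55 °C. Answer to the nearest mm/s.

156 mm/s

A = 0.23 × 0.42, so 0.0966 mm².
Max speed = 15.1 / 0.0966 = 156.31 ≈ 156 mm/s.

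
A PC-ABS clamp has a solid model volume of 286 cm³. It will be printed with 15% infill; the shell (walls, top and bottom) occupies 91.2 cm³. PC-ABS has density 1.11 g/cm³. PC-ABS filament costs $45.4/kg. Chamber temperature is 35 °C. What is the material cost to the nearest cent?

$6.07

Volume inside the shell = 286 − 91.2 = 194.8 cm³.
Infill deposited: 0.15 × 194.8 → 29.22 cm³.
Deposited volume: 91.2 + 29.22 → 120.42 cm³.
Mass: 120.42 × 1.11 → 133.6662 g.
At $45.4/kg: 133.6662/1000 × 45.4 = $6.07.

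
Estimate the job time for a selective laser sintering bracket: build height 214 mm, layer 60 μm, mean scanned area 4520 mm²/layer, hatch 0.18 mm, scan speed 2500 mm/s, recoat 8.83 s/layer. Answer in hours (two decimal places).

Layer count = ceil(214 / 0.06) = 3567.
Hatch length per layer = 4520 / 0.18 = 25111.1 mm.
Scan time per layer = 25111.1 / 2500 = 10.0444 s.
Layer cycle: 10.0444 + 8.83 → 18.8744 s.
3567 layers × 18.8744 s/layer = 67324.9848 s, i.e. 18.70 hours.

18.70 hours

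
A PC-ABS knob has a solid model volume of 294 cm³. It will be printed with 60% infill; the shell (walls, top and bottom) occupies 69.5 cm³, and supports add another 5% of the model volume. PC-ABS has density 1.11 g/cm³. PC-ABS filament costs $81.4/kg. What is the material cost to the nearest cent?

Interior volume = 294 − 69.5 = 224.5 cm³.
Deposited infill = 0.60 × 224.5, so 134.7 cm³.
Support = 0.05 × 294 = 14.7 cm³.
Deposited volume = 69.5 + 134.7 + 14.7 = 218.9 cm³.
Mass = 218.9 × 1.11, so 242.979 g.
Cost = 242.979 g / 1000 × $81.4/kg = $19.78.

$19.78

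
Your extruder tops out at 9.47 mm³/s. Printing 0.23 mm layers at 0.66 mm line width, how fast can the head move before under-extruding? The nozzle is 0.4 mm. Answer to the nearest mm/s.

Bead cross-section: 0.23 × 0.66 → 0.1518 mm².
v_max = Q/A = 9.47/0.1518 = 62.38 mm/s → 62 mm/s.

62 mm/s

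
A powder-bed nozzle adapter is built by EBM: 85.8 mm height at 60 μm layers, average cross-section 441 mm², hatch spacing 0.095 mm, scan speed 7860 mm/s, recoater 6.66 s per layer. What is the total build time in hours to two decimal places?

Number of layers: 85.8 / 0.06 → 1430 (rounded up).
Scan path per layer = 441 / 0.095 = 4642.1 mm.
Per-layer scan time = 4642.1 / 7860 = 0.5906 s.
Time per layer = 0.5906 + 6.66, so 7.2506 s.
Total: 1430 × 7.2506 s = 10368.358 s → 2.88 hours.

2.88 hours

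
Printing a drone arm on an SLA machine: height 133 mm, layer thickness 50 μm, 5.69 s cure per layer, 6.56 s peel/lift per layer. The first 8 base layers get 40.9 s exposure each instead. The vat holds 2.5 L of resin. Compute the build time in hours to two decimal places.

Layers = ⌈133/0.05⌉ = 2660.
Bottom layers = 8 × (40.9 + 6.56), so 379.68 s.
Remaining layers: 2652 × (5.69 + 6.56) → 32487 s.
Sum: 379.68 + 32487 = 32866.68 s → 9.13 hours.

9.13 hours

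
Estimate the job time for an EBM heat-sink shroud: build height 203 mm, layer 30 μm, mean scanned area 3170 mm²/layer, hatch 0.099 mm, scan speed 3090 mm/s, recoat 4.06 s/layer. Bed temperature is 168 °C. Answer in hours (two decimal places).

Number of layers: 203 / 0.03 → 6767 (rounded up).
Scan path per layer: 3170 / 0.099 → 32020.2 mm.
Scan time per layer = 32020.2 / 3090, so 10.3625 s.
Time per layer = 10.3625 + 4.06, so 14.4225 s.
Build time = 6767 × 14.4225 = 97597.0575 s = 27.11 hours.

27.11 hours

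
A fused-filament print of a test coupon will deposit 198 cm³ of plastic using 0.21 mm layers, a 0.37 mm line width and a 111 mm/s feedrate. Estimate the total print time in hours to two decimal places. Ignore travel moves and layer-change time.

Line area = 0.21 × 0.37 = 0.0777 mm².
Path length: 198000 mm³ / 0.0777 mm² → 2548262.5 mm.
Print-move time = 2548262.5 / 111 = 22957.3 s.
That's 22957.3 s → 6.38 hours.

6.38 hours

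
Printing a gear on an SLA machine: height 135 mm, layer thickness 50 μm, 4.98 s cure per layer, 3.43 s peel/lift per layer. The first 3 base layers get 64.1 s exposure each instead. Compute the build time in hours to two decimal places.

6.36 hours

Number of layers: 135 / 0.05 → 2700 (rounded up).
Bottom layers: 3 × (64.1 + 3.43) → 202.59 s.
Normal layers: 2697 × (4.98 + 3.43) → 22681.77 s.
Total = 202.59 + 22681.77 = 22884.36 s = 6.36 hours.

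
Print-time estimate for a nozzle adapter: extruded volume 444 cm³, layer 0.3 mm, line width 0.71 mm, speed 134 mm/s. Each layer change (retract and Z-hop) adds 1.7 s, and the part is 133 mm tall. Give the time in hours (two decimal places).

4.53 hours

Extrusion cross-section = 0.3 × 0.71, so 0.213 mm².
Toolpath length = 444 cm³ / 0.213 mm² = 444000 / 0.213 = 2084507 mm.
Extrusion time = 2084507 / 134, so 15556 s.
Layers = ⌈133/0.3⌉ = 444.
Z-hop total: 444 × 1.7 → 754.8 s.
Total = 15556 + 754.8 = 16310.8 s = 4.53 hours.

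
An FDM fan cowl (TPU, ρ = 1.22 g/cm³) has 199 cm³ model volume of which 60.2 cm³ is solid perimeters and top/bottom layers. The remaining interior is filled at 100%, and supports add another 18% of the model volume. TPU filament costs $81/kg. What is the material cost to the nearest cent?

Volume inside the shell: 199 − 60.2 → 138.8 cm³.
Deposited infill = 1.00 × 138.8 = 138.8 cm³.
Support = 0.18 × 199 = 35.82 cm³.
Total extruded = 60.2 + 138.8 + 35.82 = 234.82 cm³.
Mass = 234.82 × 1.22, so 286.4804 g.
At $81/kg: 286.4804/1000 × 81 = $23.20.

$23.20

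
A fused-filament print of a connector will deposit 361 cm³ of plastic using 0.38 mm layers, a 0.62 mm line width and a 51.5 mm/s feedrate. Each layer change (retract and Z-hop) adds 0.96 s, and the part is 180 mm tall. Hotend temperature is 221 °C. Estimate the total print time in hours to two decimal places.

8.39 hours

Bead cross-section = 0.38 × 0.62, so 0.2356 mm².
Toolpath length = 361 cm³ / 0.2356 mm² = 361000 / 0.2356 = 1532258.1 mm.
Time extruding = 1532258.1 / 51.5, so 29752.6 s.
Layers = ⌈180/0.38⌉ = 474.
Z-hop total: 474 × 0.96 → 455.04 s.
Altogether 29752.6 + 455.04 = 30207.64 s, i.e. 8.39 hours.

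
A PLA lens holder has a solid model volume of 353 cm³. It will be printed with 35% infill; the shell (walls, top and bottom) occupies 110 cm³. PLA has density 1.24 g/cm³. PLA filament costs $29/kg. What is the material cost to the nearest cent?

$7.01

Infill region: 353 − 110 → 243 cm³.
Deposited infill: 0.35 × 243 → 85.05 cm³.
Total printed volume = 110 + 85.05, so 195.05 cm³.
Mass: 195.05 × 1.24 → 241.862 g.
At $29/kg: 241.862/1000 × 29 = $7.01.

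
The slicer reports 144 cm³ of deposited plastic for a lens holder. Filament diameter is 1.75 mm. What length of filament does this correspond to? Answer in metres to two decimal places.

59.87 m

Cross-section of 1.75 mm filament: π·(1.75/2)² = 2.4053 mm².
L = 144000 mm³ / 2.4053 mm² = 59867.79 mm, i.e. 59.87 m.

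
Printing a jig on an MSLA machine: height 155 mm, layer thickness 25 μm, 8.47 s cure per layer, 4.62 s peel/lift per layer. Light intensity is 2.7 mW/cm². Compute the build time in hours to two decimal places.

Layer count = ceil(155 / 0.025) = 6200.
Each layer takes: 8.47 + 4.62 → 13.09 s.
Total = 6200 × 13.09 = 81158 s = 22.54 hours.

22.54 hours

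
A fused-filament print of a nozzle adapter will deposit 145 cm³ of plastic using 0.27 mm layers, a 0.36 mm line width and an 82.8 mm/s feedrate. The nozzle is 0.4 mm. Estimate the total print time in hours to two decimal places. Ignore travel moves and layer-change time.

5.00 hours

Bead cross-section = 0.27 × 0.36 = 0.0972 mm².
Path length: 145000 mm³ / 0.0972 mm² → 1491769.5 mm.
Time extruding = 1491769.5 / 82.8 = 18016.5 s.
18016.5 s = 5.00 hours.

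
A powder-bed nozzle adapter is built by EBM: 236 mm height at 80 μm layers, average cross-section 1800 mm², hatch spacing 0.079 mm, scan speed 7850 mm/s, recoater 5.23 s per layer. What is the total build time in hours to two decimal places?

Layers = ⌈236/0.08⌉ = 2950.
Hatch length per layer = 1800 / 0.079, so 22784.8 mm.
Beam time per layer: 22784.8 / 7850 → 2.9025 s.
Time per layer = 2.9025 + 5.23 = 8.1325 s.
Total: 2950 × 8.1325 s = 23990.875 s → 6.66 hours.

6.66 hours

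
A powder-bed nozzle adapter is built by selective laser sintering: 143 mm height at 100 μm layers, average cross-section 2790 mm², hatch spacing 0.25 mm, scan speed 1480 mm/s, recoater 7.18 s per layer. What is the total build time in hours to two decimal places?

5.85 hours

Number of layers: 143 / 0.1 → 1430 (rounded up).
Per-layer scan distance = 2790 / 0.25, so 11160 mm.
Laser time per layer = 11160 / 1480, so 7.5405 s.
Per-layer time = 7.5405 + 7.18, so 14.7205 s.
Total: 1430 × 14.7205 s = 21050.315 s → 5.85 hours.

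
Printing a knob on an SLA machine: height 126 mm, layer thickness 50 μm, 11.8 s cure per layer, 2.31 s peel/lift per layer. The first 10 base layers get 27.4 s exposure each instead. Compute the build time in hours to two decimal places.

Number of layers: 126 / 0.05 → 2520 (rounded up).
Bottom layers = 10 × (27.4 + 2.31), so 297.1 s.
Remaining layers = 2510 × (11.8 + 2.31) = 35416.1 s.
Sum: 297.1 + 35416.1 = 35713.2 s → 9.92 hours.

9.92 hours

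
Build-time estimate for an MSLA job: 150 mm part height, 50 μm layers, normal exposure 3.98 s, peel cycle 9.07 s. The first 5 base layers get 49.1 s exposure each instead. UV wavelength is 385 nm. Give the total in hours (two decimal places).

10.94 hours

Layers = ⌈150/0.05⌉ = 3000.
Bottom layers = 5 × (49.1 + 9.07), so 290.85 s.
Normal layers = 2995 × (3.98 + 9.07) = 39084.75 s.
Total = 290.85 + 39084.75 = 39375.6 s = 10.94 hours.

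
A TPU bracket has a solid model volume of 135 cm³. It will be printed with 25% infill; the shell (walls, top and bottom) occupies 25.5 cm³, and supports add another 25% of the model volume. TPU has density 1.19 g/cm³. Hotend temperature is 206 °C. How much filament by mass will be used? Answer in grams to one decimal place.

103.1 g

Volume inside the shell = 135 − 25.5, so 109.5 cm³.
Infill volume = 0.25 × 109.5, so 27.375 cm³.
Support = 0.25 × 135 = 33.75 cm³.
Total printed volume = 25.5 + 27.375 + 33.75 = 86.625 cm³.
Mass = 86.625 × 1.19, so 103.08375 g.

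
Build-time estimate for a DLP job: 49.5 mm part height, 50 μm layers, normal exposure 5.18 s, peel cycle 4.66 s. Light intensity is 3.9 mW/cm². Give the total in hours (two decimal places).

Number of layers: 49.5 / 0.05 → 990 (rounded up).
Each layer takes = 5.18 + 4.66 = 9.84 s.
Build time: 990 × 9.84 s = 9741.6 s, i.e. 2.71 hours.

2.71 hours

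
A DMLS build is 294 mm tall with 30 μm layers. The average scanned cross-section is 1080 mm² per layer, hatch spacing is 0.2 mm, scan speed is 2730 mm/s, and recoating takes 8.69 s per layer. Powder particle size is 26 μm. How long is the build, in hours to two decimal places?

Layer count = ceil(294 / 0.03) = 9800.
Per-layer scan distance = 1080 / 0.2 = 5400 mm.
Scan time per layer = 5400 / 2730, so 1.978 s.
Time per layer = 1.978 + 8.69 = 10.668 s.
Build time = 9800 × 10.668 = 104546.4 s = 29.04 hours.

29.04 hours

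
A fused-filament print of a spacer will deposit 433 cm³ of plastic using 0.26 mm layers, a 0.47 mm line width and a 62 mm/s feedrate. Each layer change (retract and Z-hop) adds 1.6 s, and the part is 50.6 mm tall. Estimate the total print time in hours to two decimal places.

Extrusion cross-section = 0.26 × 0.47, so 0.1222 mm².
Total extruded path = 433000/0.1222 = 3543371.5 mm.
Print-move time = 3543371.5 / 62, so 57151.2 s.
Layers = ⌈50.6/0.26⌉ = 195.
Non-print overhead = 195 × 1.6 = 312 s.
Altogether 57151.2 + 312 = 57463.2 s, i.e. 15.96 hours.

15.96 hours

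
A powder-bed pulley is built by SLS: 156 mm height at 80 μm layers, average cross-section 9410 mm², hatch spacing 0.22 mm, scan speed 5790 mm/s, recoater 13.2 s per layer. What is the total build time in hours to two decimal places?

11.15 hours

Layers = ⌈156/0.08⌉ = 1950.
Scan path per layer = 9410 / 0.22, so 42772.7 mm.
Scan time per layer = 42772.7 / 5790, so 7.3873 s.
Layer cycle = 7.3873 + 13.2, so 20.5873 s.
Total: 1950 × 20.5873 s = 40145.235 s → 11.15 hours.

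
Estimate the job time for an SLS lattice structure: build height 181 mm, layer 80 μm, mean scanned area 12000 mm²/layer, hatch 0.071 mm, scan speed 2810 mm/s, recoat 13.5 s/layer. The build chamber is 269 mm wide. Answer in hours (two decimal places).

46.30 hours

Layer count = ceil(181 / 0.08) = 2263.
Per-layer scan distance: 12000 / 0.071 → 169014.1 mm.
Laser time per layer = 169014.1 / 2810 = 60.1474 s.
Layer cycle = 60.1474 + 13.5, so 73.6474 s.
Build time = 2263 × 73.6474 = 166664.0662 s = 46.30 hours.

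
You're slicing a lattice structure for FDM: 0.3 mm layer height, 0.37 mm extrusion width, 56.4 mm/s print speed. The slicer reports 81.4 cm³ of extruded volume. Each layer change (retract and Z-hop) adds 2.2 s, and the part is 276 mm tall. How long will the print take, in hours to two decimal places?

4.17 hours

Line area = 0.3 × 0.37 = 0.111 mm².
Toolpath length = 81.4 cm³ / 0.111 mm² = 81400 / 0.111 = 733333.3 mm.
Time extruding: 733333.3 / 56.4 → 13002.4 s.
Number of layers: 276 / 0.3 → 920 (rounded up).
Layer-change overhead = 920 × 2.2, so 2024 s.
Altogether 13002.4 + 2024 = 15026.4 s, i.e. 4.17 hours.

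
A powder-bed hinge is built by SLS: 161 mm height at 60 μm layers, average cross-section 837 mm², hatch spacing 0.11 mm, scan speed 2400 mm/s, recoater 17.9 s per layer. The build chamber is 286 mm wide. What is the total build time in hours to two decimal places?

15.71 hours

Layers = ⌈161/0.06⌉ = 2684.
Per-layer scan distance = 837 / 0.11, so 7609.1 mm.
Laser time per layer = 7609.1 / 2400, so 3.1705 s.
Per-layer time: 3.1705 + 17.9 → 21.0705 s.
Total: 2684 × 21.0705 s = 56553.222 s → 15.71 hours.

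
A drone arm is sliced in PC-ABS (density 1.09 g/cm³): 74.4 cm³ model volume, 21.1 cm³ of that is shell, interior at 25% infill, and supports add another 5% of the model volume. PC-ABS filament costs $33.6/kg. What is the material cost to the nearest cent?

$1.40

Interior volume: 74.4 − 21.1 → 53.3 cm³.
Deposited infill: 0.25 × 53.3 → 13.325 cm³.
Support = 0.05 × 74.4, so 3.72 cm³.
Total printed volume = 21.1 + 13.325 + 3.72, so 38.145 cm³.
Mass = 38.145 × 1.09, so 41.57805 g.
Cost = 41.57805 g / 1000 × $33.6/kg = $1.40.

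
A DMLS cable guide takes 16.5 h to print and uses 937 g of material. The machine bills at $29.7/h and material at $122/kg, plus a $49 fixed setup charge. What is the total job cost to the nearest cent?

$653.36

Time charge = 29.7 × 16.5 = $490.05.
Material cost = 122 × 937/1000, so $114.314.
Total = 490.05 + 114.314 + 49 = 653.364 ≈ $653.36.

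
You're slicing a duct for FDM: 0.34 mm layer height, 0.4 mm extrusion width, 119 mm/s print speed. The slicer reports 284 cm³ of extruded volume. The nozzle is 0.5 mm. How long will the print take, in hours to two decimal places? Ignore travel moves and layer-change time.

Extrusion cross-section = 0.34 × 0.4 = 0.136 mm².
Toolpath length = 284 cm³ / 0.136 mm² = 284000 / 0.136 = 2088235.3 mm.
Time extruding = 2088235.3 / 119 = 17548.2 s.
Converting: 17548.2 s = 4.87 hours.

4.87 hours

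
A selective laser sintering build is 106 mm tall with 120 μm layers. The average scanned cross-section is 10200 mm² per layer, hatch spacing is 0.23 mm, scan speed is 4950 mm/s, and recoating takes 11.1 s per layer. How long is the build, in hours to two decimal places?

4.93 hours

Layers = ⌈106/0.12⌉ = 884.
Per-layer scan distance = 10200 / 0.23, so 44347.8 mm.
Scan time per layer = 44347.8 / 4950 = 8.9592 s.
Time per layer = 8.9592 + 11.1 = 20.0592 s.
Total: 884 × 20.0592 s = 17732.3328 s → 4.93 hours.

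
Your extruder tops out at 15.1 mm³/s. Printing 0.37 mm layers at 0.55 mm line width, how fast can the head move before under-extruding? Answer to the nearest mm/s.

74 mm/s

Bead cross-section = 0.37 × 0.55 = 0.2035 mm².
v_max = Q/A = 15.1/0.2035 = 74.20 mm/s → 74 mm/s.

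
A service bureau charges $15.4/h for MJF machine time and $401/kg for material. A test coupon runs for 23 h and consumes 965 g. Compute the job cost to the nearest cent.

Time charge: 15.4 × 23 → $354.20.
Feedstock cost = 401 × 965/1000, so $386.965.
Job cost: 354.20 + 386.965 = 741.165 ≈ $741.17.

$741.17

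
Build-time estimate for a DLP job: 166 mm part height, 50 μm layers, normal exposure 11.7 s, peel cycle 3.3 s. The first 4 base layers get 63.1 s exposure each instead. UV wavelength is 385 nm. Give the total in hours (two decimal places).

13.89 hours

Number of layers: 166 / 0.05 → 3320 (rounded up).
Burn-in layers: 4 × (63.1 + 3.3) → 265.6 s.
Regular layers = 3316 × (11.7 + 3.3), so 49740 s.
Sum: 265.6 + 49740 = 50005.6 s → 13.89 hours.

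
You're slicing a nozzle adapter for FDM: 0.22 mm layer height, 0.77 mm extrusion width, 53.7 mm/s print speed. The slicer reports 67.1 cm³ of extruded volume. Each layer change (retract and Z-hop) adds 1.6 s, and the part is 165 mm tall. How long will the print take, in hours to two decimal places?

Bead cross-section: 0.22 × 0.77 → 0.1694 mm².
Path length: 67100 mm³ / 0.1694 mm² → 396103.9 mm.
Extrusion time: 396103.9 / 53.7 → 7376.2 s.
Layer count = ceil(165 / 0.22) = 750.
Non-print overhead = 750 × 1.6, so 1200 s.
Total = 7376.2 + 1200 = 8576.2 s = 2.38 hours.

2.38 hours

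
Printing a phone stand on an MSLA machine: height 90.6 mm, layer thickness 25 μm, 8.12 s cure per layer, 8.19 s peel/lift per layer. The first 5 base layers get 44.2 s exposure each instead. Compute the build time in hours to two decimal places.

Number of layers: 90.6 / 0.025 → 3624 (rounded up).
Bottom layers: 5 × (44.2 + 8.19) → 261.95 s.
Normal layers = 3619 × (8.12 + 8.19) = 59025.89 s.
Total = 261.95 + 59025.89 = 59287.84 s = 16.47 hours.

16.47 hours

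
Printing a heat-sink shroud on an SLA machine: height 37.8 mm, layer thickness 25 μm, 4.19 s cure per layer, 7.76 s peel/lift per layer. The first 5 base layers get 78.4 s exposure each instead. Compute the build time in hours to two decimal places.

Number of layers: 37.8 / 0.025 → 1512 (rounded up).
Bottom layers: 5 × (78.4 + 7.76) → 430.8 s.
Remaining layers = 1507 × (4.19 + 7.76) = 18008.65 s.
Total = 430.8 + 18008.65 = 18439.45 s = 5.12 hours.

5.12 hours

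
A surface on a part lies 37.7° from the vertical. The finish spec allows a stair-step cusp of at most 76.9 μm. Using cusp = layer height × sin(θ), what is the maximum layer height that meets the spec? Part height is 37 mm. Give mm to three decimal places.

Layer height = cusp / sin(37.7°) = 0.0769 / 0.6115 = 0.126 mm.

0.126 mm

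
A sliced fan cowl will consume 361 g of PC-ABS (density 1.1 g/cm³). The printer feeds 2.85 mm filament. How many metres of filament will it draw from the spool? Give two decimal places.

Volume = 361 g / 1.1 g·cm⁻³ = 328.1818 cm³ = 328181.8 mm³.
Cross-section of 2.85 mm filament: π·(2.85/2)² = 6.3794 mm².
Length = 328181.8 / 6.3794 = 51443.99 mm = 51.44 m.

51.44 m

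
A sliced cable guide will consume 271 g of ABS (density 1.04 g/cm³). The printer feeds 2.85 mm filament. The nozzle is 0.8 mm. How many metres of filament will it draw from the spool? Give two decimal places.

Volume = 271 g / 1.04 g·cm⁻³ = 260.5769 cm³ = 260576.9 mm³.
A = π r² = π × 1.425² = 6.3794 mm².
L = V/A = 260576.9/6.3794 = 40846.62 mm → 40.85 m.

40.85 m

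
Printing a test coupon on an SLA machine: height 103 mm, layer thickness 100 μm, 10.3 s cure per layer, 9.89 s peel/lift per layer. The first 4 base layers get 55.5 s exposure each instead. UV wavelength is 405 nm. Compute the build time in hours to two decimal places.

Number of layers: 103 / 0.1 → 1030 (rounded up).
Bottom layers = 4 × (55.5 + 9.89) = 261.56 s.
Normal layers = 1026 × (10.3 + 9.89) = 20714.94 s.
Total = 261.56 + 20714.94 = 20976.5 s = 5.83 hours.

5.83 hours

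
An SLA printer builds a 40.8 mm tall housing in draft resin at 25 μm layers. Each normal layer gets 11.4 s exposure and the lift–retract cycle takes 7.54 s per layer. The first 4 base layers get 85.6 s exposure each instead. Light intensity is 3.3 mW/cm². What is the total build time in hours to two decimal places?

Layer count = ceil(40.8 / 0.025) = 1632.
Base layers: 4 × (85.6 + 7.54) → 372.56 s.
Regular layers = 1628 × (11.4 + 7.54), so 30834.32 s.
Sum: 372.56 + 30834.32 = 31206.88 s → 8.67 hours.

8.67 hours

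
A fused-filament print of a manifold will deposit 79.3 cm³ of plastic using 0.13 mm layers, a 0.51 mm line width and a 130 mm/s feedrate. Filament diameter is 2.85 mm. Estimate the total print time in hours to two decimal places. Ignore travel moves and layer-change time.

2.56 hours

Line area = 0.13 × 0.51, so 0.0663 mm².
Path length: 79300 mm³ / 0.0663 mm² → 1196078.4 mm.
Print-move time = 1196078.4 / 130, so 9200.6 s.
9200.6 s = 2.56 hours.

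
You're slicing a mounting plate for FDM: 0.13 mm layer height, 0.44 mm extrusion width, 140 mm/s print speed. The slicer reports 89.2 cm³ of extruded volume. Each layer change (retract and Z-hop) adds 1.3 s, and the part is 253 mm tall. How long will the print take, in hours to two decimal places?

Extrusion cross-section = 0.13 × 0.44, so 0.0572 mm².
Total extruded path = 89200/0.0572 = 1559440.6 mm.
Extrusion time = 1559440.6 / 140 = 11138.9 s.
Number of layers: 253 / 0.13 → 1947 (rounded up).
Z-hop total = 1947 × 1.3 = 2531.1 s.
Altogether 11138.9 + 2531.1 = 13670 s, i.e. 3.80 hours.

3.80 hours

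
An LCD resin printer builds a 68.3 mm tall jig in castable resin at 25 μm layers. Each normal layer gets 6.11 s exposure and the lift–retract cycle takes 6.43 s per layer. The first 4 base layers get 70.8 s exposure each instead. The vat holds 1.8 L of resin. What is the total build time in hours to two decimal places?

9.59 hours

Layer count = ceil(68.3 / 0.025) = 2732.
Burn-in layers: 4 × (70.8 + 6.43) → 308.92 s.
Normal layers: 2728 × (6.11 + 6.43) → 34209.12 s.
Total = 308.92 + 34209.12 = 34518.04 s = 9.59 hours.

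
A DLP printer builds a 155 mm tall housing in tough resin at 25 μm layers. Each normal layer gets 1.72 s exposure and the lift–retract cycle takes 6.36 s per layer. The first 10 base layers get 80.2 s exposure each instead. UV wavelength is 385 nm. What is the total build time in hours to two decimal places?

Layers = ⌈155/0.025⌉ = 6200.
Base layers = 10 × (80.2 + 6.36), so 865.6 s.
Remaining layers: 6190 × (1.72 + 6.36) → 50015.2 s.
Total = 865.6 + 50015.2 = 50880.8 s = 14.13 hours.

14.13 hours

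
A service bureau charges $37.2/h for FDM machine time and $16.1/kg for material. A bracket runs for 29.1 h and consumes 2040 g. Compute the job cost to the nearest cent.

Time charge = 37.2 × 29.1 = $1082.52.
Material charge: 16.1 × 2040/1000 → $32.844.
Total = 1082.52 + 32.844 = 1115.364 ≈ $1115.36.

$1115.36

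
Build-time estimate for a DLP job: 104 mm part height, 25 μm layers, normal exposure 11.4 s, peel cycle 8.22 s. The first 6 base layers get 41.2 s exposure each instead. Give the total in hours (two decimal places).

Layers = ⌈104/0.025⌉ = 4160.
Bottom layers = 6 × (41.2 + 8.22), so 296.52 s.
Remaining layers = 4154 × (11.4 + 8.22) = 81501.48 s.
Sum: 296.52 + 81501.48 = 81798 s → 22.72 hours.

22.72 hours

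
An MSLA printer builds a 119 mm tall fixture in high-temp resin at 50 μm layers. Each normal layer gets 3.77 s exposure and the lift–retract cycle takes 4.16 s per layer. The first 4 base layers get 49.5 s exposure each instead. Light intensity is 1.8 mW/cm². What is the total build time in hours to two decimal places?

5.29 hours

Layer count = ceil(119 / 0.05) = 2380.
Burn-in layers = 4 × (49.5 + 4.16) = 214.64 s.
Remaining layers: 2376 × (3.77 + 4.16) → 18841.68 s.
Total = 214.64 + 18841.68 = 19056.32 s = 5.29 hours.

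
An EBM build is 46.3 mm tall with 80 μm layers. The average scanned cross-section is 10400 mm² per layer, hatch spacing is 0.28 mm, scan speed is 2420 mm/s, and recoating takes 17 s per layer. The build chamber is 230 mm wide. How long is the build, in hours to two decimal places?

Layers = ⌈46.3/0.08⌉ = 579.
Hatch length per layer = 10400 / 0.28, so 37142.9 mm.
Scan time per layer = 37142.9 / 2420, so 15.3483 s.
Layer cycle = 15.3483 + 17, so 32.3483 s.
579 layers × 32.3483 s/layer = 18729.6657 s, i.e. 5.20 hours.

5.20 hours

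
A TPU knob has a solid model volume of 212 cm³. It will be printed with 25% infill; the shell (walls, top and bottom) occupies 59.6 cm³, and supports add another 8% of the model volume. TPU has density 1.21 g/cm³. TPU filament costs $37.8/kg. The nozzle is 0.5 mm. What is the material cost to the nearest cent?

$5.24

Interior volume = 212 − 59.6, so 152.4 cm³.
Deposited infill: 0.25 × 152.4 → 38.1 cm³.
Support: 0.08 × 212 → 16.96 cm³.
Total printed volume = 59.6 + 38.1 + 16.96, so 114.66 cm³.
Mass = 114.66 × 1.21, so 138.7386 g.
At $37.8/kg: 138.7386/1000 × 37.8 = $5.24.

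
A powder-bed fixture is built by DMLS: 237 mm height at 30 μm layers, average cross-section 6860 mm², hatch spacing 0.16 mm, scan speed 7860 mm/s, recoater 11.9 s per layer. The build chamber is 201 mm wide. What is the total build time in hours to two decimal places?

38.08 hours

Number of layers: 237 / 0.03 → 7900 (rounded up).
Per-layer scan distance = 6860 / 0.16, so 42875 mm.
Laser time per layer = 42875 / 7860, so 5.4548 s.
Layer cycle = 5.4548 + 11.9, so 17.3548 s.
7900 layers × 17.3548 s/layer = 137102.92 s, i.e. 38.08 hours.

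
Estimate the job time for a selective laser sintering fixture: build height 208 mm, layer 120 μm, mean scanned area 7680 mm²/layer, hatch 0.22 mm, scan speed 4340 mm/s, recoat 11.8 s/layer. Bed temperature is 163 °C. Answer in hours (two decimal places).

Number of layers: 208 / 0.12 → 1734 (rounded up).
Per-layer scan distance = 7680 / 0.22, so 34909.1 mm.
Per-layer scan time = 34909.1 / 4340 = 8.0436 s.
Layer cycle: 8.0436 + 11.8 → 19.8436 s.
Build time = 1734 × 19.8436 = 34408.8024 s = 9.56 hours.

9.56 hours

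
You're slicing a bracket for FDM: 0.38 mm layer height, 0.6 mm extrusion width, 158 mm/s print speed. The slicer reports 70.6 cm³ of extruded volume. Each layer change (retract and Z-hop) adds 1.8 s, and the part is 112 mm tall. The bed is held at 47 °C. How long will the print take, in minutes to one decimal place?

41.5 minutes

Bead cross-section = 0.38 × 0.6 = 0.228 mm².
Total extruded path = 70600/0.228 = 309649.1 mm.
Extrusion time: 309649.1 / 158 → 1959.8 s.
Number of layers: 112 / 0.38 → 295 (rounded up).
Z-hop total = 295 × 1.8 = 531 s.
Total = 1959.8 + 531 = 2490.8 s = 41.5 minutes.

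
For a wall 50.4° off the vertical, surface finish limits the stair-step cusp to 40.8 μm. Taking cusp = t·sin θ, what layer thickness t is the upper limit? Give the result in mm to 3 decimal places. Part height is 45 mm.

sin(50.4°) = 0.7705; t_max = 0.0408/0.7705 = 0.053 mm.

0.053 mm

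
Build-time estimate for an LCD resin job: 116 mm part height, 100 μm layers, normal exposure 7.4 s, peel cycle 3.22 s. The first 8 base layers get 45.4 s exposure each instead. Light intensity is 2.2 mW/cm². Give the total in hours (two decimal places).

3.51 hours

Layers = ⌈116/0.1⌉ = 1160.
Bottom layers = 8 × (45.4 + 3.22), so 388.96 s.
Remaining layers = 1152 × (7.4 + 3.22), so 12234.24 s.
Sum: 388.96 + 12234.24 = 12623.2 s → 3.51 hours.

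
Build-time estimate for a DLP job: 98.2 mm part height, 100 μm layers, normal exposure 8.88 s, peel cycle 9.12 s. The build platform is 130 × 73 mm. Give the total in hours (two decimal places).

Number of layers: 98.2 / 0.1 → 982 (rounded up).
Per-layer time = 8.88 + 9.12, so 18 s.
Total = 982 × 18 = 17676 s = 4.91 hours.

4.91 hours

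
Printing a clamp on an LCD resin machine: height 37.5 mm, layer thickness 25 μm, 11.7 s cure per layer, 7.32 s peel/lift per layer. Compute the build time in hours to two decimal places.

7.93 hours

Layer count = ceil(37.5 / 0.025) = 1500.
Each layer takes: 11.7 + 7.32 → 19.02 s.
Total = 1500 × 19.02 = 28530 s = 7.93 hours.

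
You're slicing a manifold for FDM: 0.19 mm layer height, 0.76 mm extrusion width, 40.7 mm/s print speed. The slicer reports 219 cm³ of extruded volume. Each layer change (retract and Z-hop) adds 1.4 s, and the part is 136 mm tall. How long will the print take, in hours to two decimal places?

10.63 hours

Extrusion cross-section = 0.19 × 0.76, so 0.1444 mm².
Toolpath length = 219 cm³ / 0.1444 mm² = 219000 / 0.1444 = 1516620.5 mm.
Print-move time = 1516620.5 / 40.7, so 37263.4 s.
Number of layers: 136 / 0.19 → 716 (rounded up).
Layer-change overhead: 716 × 1.4 → 1002.4 s.
Total = 37263.4 + 1002.4 = 38265.8 s = 10.63 hours.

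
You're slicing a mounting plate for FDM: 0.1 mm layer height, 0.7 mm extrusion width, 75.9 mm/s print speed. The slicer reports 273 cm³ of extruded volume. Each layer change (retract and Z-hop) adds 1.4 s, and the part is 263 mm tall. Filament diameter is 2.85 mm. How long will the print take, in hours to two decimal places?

Bead cross-section = 0.1 × 0.7, so 0.07 mm².
Total extruded path = 273000/0.07 = 3900000 mm.
Print-move time: 3900000 / 75.9 → 51383.4 s.
Layer count = ceil(263 / 0.1) = 2630.
Layer-change overhead: 2630 × 1.4 → 3682 s.
Altogether 51383.4 + 3682 = 55065.4 s, i.e. 15.30 hours.

15.30 hours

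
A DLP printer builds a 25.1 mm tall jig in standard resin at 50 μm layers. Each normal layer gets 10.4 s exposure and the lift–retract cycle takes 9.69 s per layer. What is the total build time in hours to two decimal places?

Number of layers: 25.1 / 0.05 → 502 (rounded up).
Per-layer time = 10.4 + 9.69 = 20.09 s.
Total = 502 × 20.09 = 10085.18 s = 2.80 hours.

2.80 hours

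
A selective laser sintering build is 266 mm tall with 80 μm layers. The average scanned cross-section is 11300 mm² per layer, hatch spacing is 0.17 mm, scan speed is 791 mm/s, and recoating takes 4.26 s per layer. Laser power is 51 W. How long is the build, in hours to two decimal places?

81.55 hours

Layer count = ceil(266 / 0.08) = 3325.
Hatch length per layer = 11300 / 0.17 = 66470.6 mm.
Scan time per layer = 66470.6 / 791 = 84.0336 s.
Layer cycle: 84.0336 + 4.26 → 88.2936 s.
Total: 3325 × 88.2936 s = 293576.22 s → 81.55 hours.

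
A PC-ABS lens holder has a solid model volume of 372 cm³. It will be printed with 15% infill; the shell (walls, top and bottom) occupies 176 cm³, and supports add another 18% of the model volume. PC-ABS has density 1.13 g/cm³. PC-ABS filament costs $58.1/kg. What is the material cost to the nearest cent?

$17.88

Interior volume: 372 − 176 → 196 cm³.
Infill deposited = 0.15 × 196, so 29.4 cm³.
Support: 0.18 × 372 → 66.96 cm³.
Total extruded: 176 + 29.4 + 66.96 → 272.36 cm³.
Mass = 272.36 × 1.13, so 307.7668 g.
At $58.1/kg: 307.7668/1000 × 58.1 = $17.88.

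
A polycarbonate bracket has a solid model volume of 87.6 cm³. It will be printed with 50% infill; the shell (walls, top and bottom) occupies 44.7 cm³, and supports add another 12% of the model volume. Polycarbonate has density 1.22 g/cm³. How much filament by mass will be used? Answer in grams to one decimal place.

Infill region = 87.6 − 44.7 = 42.9 cm³.
Deposited infill: 0.50 × 42.9 → 21.45 cm³.
Support: 0.12 × 87.6 → 10.512 cm³.
Deposited volume: 44.7 + 21.45 + 10.512 → 76.662 cm³.
Mass = 76.662 × 1.22 = 93.52764 g.

93.5 g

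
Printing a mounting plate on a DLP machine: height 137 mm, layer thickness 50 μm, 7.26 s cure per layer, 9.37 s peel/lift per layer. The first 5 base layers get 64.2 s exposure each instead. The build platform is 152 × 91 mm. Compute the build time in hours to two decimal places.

Layer count = ceil(137 / 0.05) = 2740.
Bottom layers = 5 × (64.2 + 9.37), so 367.85 s.
Regular layers = 2735 × (7.26 + 9.37), so 45483.05 s.
Sum: 367.85 + 45483.05 = 45850.9 s → 12.74 hours.

12.74 hours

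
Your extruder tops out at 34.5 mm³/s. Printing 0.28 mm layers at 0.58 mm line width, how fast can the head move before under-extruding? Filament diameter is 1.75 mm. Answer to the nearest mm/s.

212 mm/s

A = 0.28 × 0.58, so 0.1624 mm².
Max speed = 34.5 / 0.1624 = 212.44 ≈ 212 mm/s.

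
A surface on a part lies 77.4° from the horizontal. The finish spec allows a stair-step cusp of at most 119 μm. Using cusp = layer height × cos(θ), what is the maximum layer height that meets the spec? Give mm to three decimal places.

0.546 mm

cos(77.4°) = 0.2181; t_max = 0.119/0.2181 = 0.546 mm.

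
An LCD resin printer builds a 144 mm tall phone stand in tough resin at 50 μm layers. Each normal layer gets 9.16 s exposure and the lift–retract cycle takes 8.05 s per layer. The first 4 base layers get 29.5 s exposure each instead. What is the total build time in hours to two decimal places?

13.79 hours

Number of layers: 144 / 0.05 → 2880 (rounded up).
Burn-in layers: 4 × (29.5 + 8.05) → 150.2 s.
Normal layers: 2876 × (9.16 + 8.05) → 49495.96 s.
Sum: 150.2 + 49495.96 = 49646.16 s → 13.79 hours.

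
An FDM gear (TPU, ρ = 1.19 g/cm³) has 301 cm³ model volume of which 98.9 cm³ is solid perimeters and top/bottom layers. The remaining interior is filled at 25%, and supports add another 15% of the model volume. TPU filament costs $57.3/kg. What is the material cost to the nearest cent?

Interior volume: 301 − 98.9 → 202.1 cm³.
Infill volume = 0.25 × 202.1, so 50.525 cm³.
Support = 0.15 × 301, so 45.15 cm³.
Total extruded: 98.9 + 50.525 + 45.15 → 194.575 cm³.
Mass = 194.575 × 1.19 = 231.54425 g.
At $57.3/kg: 231.54425/1000 × 57.3 = $13.27.

$13.27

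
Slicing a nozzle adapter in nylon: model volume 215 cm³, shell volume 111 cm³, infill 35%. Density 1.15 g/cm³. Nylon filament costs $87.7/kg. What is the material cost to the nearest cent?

Volume inside the shell = 215 − 111, so 104 cm³.
Infill deposited = 0.35 × 104 = 36.4 cm³.
Total printed volume = 111 + 36.4 = 147.4 cm³.
Mass = 147.4 × 1.15 = 169.51 g.
Cost = 169.51 g / 1000 × $87.7/kg = $14.87.

$14.87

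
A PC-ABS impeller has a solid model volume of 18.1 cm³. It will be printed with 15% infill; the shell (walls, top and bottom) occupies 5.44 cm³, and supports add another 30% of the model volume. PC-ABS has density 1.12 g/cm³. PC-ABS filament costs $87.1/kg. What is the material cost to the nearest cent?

$1.25

Volume inside the shell: 18.1 − 5.44 → 12.66 cm³.
Deposited infill = 0.15 × 12.66, so 1.899 cm³.
Support: 0.30 × 18.1 → 5.43 cm³.
Total printed volume: 5.44 + 1.899 + 5.43 → 12.769 cm³.
Mass = 12.769 × 1.12, so 14.30128 g.
At $87.1/kg: 14.30128/1000 × 87.1 = $1.25.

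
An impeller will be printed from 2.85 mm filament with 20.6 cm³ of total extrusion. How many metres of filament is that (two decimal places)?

Cross-section of 2.85 mm filament: π·(2.85/2)² = 6.3794 mm².
Length = 20.6 cm³ / 6.3794 mm² = 20600 / 6.3794 = 3229.14 mm = 3.23 m.

3.23 m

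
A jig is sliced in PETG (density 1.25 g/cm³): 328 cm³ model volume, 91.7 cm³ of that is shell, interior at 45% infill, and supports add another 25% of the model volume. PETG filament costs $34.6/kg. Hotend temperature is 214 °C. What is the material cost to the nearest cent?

Volume inside the shell: 328 − 91.7 → 236.3 cm³.
Infill deposited: 0.45 × 236.3 → 106.335 cm³.
Support: 0.25 × 328 → 82 cm³.
Total printed volume = 91.7 + 106.335 + 82 = 280.035 cm³.
Mass: 280.035 × 1.25 → 350.04375 g.
Cost = 350.04375 g / 1000 × $34.6/kg = $12.11.

$12.11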